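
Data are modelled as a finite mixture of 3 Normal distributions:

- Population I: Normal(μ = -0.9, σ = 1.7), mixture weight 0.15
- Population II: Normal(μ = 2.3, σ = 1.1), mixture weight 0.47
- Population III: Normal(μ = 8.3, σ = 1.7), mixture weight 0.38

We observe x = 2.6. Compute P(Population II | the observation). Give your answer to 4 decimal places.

0.9730

P(component k | x) = π_k·f_k(x) / marginal(x), where marginal(x) = Σ_j π_j·f_j(x).
Evaluate each component's likelihood at the observed value:
  L_I = 0.0281856
  L_II = 0.349435
  L_III = 0.00084966
Weight by the priors:
  π_I·L_I = 0.15 × 0.0281856 = 0.00422784
  π_II·L_II = 0.47 × 0.349435 = 0.164234
  π_III·L_III = 0.38 × 0.00084966 = 0.000322871
Sum: 0.00422784 + 0.164234 + 0.000322871 = 0.168785
Responsibility of Population II: 0.164234 / 0.168785 ≈ 0.9730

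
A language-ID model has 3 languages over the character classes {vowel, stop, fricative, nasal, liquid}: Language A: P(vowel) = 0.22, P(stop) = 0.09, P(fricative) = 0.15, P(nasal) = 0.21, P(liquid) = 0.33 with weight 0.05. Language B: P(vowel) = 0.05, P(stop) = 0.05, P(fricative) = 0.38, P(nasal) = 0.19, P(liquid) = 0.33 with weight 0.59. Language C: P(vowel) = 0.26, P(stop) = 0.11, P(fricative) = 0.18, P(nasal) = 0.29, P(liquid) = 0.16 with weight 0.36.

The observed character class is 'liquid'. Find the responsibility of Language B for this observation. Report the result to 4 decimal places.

The responsibility of component k is π_k f_k(x) divided by Σ_j π_j f_j(x).
Categorical probabilities:
  p_A = P(liquid | comp) = 0.33
  p_B = P(liquid | comp) = 0.33
  p_C = P(liquid | comp) = 0.16
Unnormalised posteriors:
  π_A·p_A = 0.05 × 0.33 = 0.0165
  π_B·p_B = 0.59 × 0.33 = 0.1947
  π_C·p_C = 0.36 × 0.16 = 0.0576
Evidence: 0.0165 + 0.1947 + 0.0576 = 0.2688
P(Language B | data) ≈ 0.7243

0.7243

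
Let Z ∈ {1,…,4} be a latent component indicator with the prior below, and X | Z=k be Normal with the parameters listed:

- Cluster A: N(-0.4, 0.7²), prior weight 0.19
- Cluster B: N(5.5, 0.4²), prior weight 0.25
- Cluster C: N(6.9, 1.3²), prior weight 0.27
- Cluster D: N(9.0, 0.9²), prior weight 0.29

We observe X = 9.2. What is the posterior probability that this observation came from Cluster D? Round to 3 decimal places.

0.879

P(component k | x) = P(Z=k)·f_k(x) / marginal(x), where marginal(x) = Σ_j P(Z=j)·f_j(x).
Evaluate each component's likelihood at the observed value:
  L_A = (1/(0.7·√(2π)))·exp(−(9.2−-0.4)²/(2·0.7²)) = 0.569918·exp(-94.04082) = 8.21116e-42
  L_B = (1/(0.4·√(2π)))·exp(−(9.2−5.5)²/(2·0.4²)) = 0.997356·exp(-42.78125) = 2.62536e-19
  L_C = (1/(1.3·√(2π)))·exp(−(9.2−6.9)²/(2·1.3²)) = 0.306879·exp(-1.56509) = 0.064159
  L_D = (1/(0.9·√(2π)))·exp(−(9.2−9.0)²/(2·0.9²)) = 0.443269·exp(-0.02469) = 0.432458
Prior × likelihood for each component:
  P(Z=A)·L_A = 0.19 × 8.21116e-42 = 1.56012e-42
  P(Z=B)·L_B = 0.25 × 2.62536e-19 = 6.56341e-20
  P(Z=C)·L_C = 0.27 × 0.064159 = 0.0173229
  P(Z=D)·L_D = 0.29 × 0.432458 = 0.125413
Denominator: 1.56012e-42 + 6.56341e-20 + 0.0173229 + 0.125413 = 0.142736
Responsibility of Cluster D: 0.125413 / 0.142736 ≈ 0.879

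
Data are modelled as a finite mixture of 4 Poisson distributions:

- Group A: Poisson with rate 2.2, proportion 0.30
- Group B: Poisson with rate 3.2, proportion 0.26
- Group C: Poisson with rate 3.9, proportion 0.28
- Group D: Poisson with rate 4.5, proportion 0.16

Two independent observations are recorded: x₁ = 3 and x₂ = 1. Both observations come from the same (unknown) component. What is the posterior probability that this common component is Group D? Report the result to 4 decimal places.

0.0487

Posterior ∝ prior × likelihood, so P(k | x) ∝ π_k f_k(x); normalise over all components.
Since both observations come from the same component, the likelihood for component k is f_k(x₁)·f_k(x₂).
  L_A = [e^(−2.2)·2.2^3/3! = 0.196639] × [0.243767] = 0.047934
  L_B = [e^(−3.2)·3.2^3/3! = 0.222616] × [0.130439] = 0.0290378
  L_C = [e^(−3.9)·3.9^3/3! = 0.200122] × [0.0789435] = 0.0157983
  L_D = [e^(−4.5)·4.5^3/3! = 0.168718] × [0.0499905] = 0.00843429
Weight by the priors:
  π_A·L_A = 0.30 × 0.047934 = 0.0143802
  π_B·L_B = 0.26 × 0.0290378 = 0.00754983
  π_C·L_C = 0.28 × 0.0157983 = 0.00442352
  π_D·L_D = 0.16 × 0.00843429 = 0.00134949
Marginal: 0.0143802 + 0.00754983 + 0.00442352 + 0.00134949 = 0.027703
P(Group D | x₁, x₂) ≈ 0.0487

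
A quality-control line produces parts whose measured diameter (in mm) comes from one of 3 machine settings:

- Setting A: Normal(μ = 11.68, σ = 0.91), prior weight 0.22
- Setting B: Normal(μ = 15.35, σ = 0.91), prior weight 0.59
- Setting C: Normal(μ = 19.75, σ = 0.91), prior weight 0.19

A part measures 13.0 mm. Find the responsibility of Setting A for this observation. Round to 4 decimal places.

P(component k | x) = π_k·f_k(x) / marginal(x), where marginal(x) = Σ_j π_j·f_j(x).
Component likelihoods at x = 13.0 mm:
  L_A = 0.153098
  L_B = 0.0156221
  L_C = 4.94667e-13
Multiply by the mixture weights:
  π_A·L_A = 0.22 × 0.153098 = 0.0336816
  π_B·L_B = 0.59 × 0.0156221 = 0.00921704
  π_C·L_C = 0.19 × 4.94667e-13 = 9.39867e-14
Normaliser: 0.0336816 + 0.00921704 + 9.39867e-14 = 0.0428987
P(Setting A | x) ≈ 0.7851

0.7851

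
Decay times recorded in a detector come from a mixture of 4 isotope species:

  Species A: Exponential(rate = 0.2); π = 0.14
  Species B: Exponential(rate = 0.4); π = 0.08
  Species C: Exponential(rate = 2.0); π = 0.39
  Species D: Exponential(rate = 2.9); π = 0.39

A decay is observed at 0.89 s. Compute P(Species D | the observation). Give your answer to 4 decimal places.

By Bayes' theorem, P(k | x) = π_k f_k(x) / Σ_j π_j f_j(x).
Component likelihoods at x = 0.89 s:
  L_A = 0.2·e^(−0.2·0.89) = 0.2·e^(−0.1780) = 0.167388
  L_B = 0.4·e^(−0.4·0.89) = 0.4·e^(−0.3560) = 0.280189
  L_C = 2.0·e^(−2.0·0.89) = 2.0·e^(−1.7800) = 0.337276
  L_D = 2.9·e^(−2.9·0.89) = 2.9·e^(−2.5810) = 0.219525
Unnormalised posteriors:
  π_A·L_A = 0.14 × 0.167388 = 0.0234344
  π_B·L_B = 0.08 × 0.280189 = 0.0224151
  π_C·L_C = 0.39 × 0.337276 = 0.131538
  π_D·L_D = 0.39 × 0.219525 = 0.0856147
Sum: 0.0234344 + 0.0224151 + 0.131538 + 0.0856147 = 0.263002
Responsibility of Species D: 0.0856147 / 0.263002 ≈ 0.3255

0.3255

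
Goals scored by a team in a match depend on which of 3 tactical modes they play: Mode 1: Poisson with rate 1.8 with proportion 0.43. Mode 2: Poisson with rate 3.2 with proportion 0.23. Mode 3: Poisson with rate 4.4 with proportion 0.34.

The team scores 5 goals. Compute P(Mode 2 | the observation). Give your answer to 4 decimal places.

P(component k | x) = π_k·f_k(x) / marginal(x), where marginal(x) = Σ_j π_j·f_j(x).
Poisson probabilities:
  p_1 = 0.0260286
  p_2 = 0.113979
  p_3 = 0.168728
Weight by the priors:
  π_1·p_1 = 0.43 × 0.0260286 = 0.0111923
  π_2·p_2 = 0.23 × 0.113979 = 0.0262153
  π_3·p_3 = 0.34 × 0.168728 = 0.0573674
Evidence: 0.0111923 + 0.0262153 + 0.0573674 = 0.094775
So the posterior for Mode 2 is 0.0262153 / 0.094775 ≈ 0.2766.

0.2766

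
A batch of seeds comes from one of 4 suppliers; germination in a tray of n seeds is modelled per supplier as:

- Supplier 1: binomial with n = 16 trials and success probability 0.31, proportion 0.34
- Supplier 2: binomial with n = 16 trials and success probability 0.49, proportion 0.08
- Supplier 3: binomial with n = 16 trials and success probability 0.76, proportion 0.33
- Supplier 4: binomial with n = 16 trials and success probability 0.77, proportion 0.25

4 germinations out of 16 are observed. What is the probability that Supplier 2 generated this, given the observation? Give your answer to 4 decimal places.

0.0376

The responsibility of component k is π_k f_k(x) divided by Σ_j π_j f_j(x).
Evaluate each component's likelihood at the observed value:
  f_1 = C(16,4)·0.31^4·0.69^12 = 1820·0.00923521·0.0116463 = 0.195752
  f_2 = C(16,4)·0.49^4·0.51^12 = 1820·0.057648·0.000309629 = 0.0324861
  f_3 = C(16,4)·0.76^4·0.24^12 = 1820·0.333622·3.65203e-08 = 2.21748e-05
  f_4 = C(16,4)·0.77^4·0.23^12 = 1820·0.35153·2.19146e-08 = 1.40207e-05
Unnormalised posteriors:
  π_1·f_1 = 0.34 × 0.195752 = 0.0665558
  π_2·f_2 = 0.08 × 0.0324861 = 0.00259889
  π_3·f_3 = 0.33 × 2.21748e-05 = 7.3177e-06
  π_4·f_4 = 0.25 × 1.40207e-05 = 3.50516e-06
Evidence: 0.0665558 + 0.00259889 + 7.3177e-06 + 3.50516e-06 = 0.0691656
So the posterior for Supplier 2 is 0.00259889 / 0.0691656 ≈ 0.0376.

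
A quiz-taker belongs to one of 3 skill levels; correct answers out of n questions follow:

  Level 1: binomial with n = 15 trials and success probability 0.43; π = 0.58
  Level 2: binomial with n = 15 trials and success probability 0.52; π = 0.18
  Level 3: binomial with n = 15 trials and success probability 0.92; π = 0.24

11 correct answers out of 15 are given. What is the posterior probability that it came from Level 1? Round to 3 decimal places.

0.339

Apply Bayes' rule: the posterior for each component is proportional to its prior times its likelihood at x.
Binomial probabilities:
  p_1 = C(15,11)·0.43^11·0.57^4 = 1365·9.29294e-05·0.10556 = 0.0133901
  p_2 = C(15,11)·0.52^11·0.48^4 = 1365·0.000751687·0.0530842 = 0.0544671
  p_3 = C(15,11)·0.92^11·0.08^4 = 1365·0.399637·4.096e-05 = 0.0223439
Prior × likelihood for each component:
  P(Z=1)·p_1 = 0.58 × 0.0133901 = 0.00776628
  P(Z=2)·p_2 = 0.18 × 0.0544671 = 0.00980408
  P(Z=3)·p_3 = 0.24 × 0.0223439 = 0.00536253
Denominator: 0.00776628 + 0.00980408 + 0.00536253 = 0.0229329
P(Level 1 | the observation) ≈ 0.339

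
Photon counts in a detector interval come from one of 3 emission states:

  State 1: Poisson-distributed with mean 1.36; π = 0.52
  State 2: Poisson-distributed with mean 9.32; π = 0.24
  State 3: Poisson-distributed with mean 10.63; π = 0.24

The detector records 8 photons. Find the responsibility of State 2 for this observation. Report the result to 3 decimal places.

P(component k | x) = π_k·f_k(x) / marginal(x), where marginal(x) = Σ_j π_j·f_j(x).
Evaluate each component's likelihood at the observed value:
  L_1 = e^(−1.36)·1.36^8/8! = 7.4499e-05
  L_2 = e^(−9.32)·9.32^8/8! = 0.126527
  L_3 = e^(−10.63)·10.63^8/8! = 0.0977677
Unnormalised posteriors:
  π_1·L_1 = 0.52 × 7.4499e-05 = 3.87395e-05
  π_2·L_2 = 0.24 × 0.126527 = 0.0303664
  π_3·L_3 = 0.24 × 0.0977677 = 0.0234642
Normaliser: 3.87395e-05 + 0.0303664 + 0.0234642 = 0.0538694
So the posterior for State 2 is 0.0303664 / 0.0538694 ≈ 0.564.

0.564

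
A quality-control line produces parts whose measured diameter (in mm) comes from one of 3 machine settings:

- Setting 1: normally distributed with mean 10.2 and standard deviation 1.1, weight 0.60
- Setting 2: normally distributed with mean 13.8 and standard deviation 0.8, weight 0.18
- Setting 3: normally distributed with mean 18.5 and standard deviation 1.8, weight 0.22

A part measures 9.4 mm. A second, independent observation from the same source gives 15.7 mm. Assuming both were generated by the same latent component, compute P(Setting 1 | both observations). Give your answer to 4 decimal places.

0.9584

By Bayes' theorem, P(k | x) = π_k f_k(x) / Σ_j π_j f_j(x).
Since both observations come from the same component, the likelihood for component k is f_k(x₁)·f_k(x₂).
  L_1 = [(1/(1.1·√(2π)))·exp(−(9.4−10.2)²/(2·1.1²)) = 0.362675·exp(-0.26446) = 0.278396] × [1.35156e-06] = 3.76269e-07
  L_2 = [(1/(0.8·√(2π)))·exp(−(9.4−13.8)²/(2·0.8²)) = 0.498678·exp(-15.12500) = 1.34622e-07] × [0.0297149] = 4.00028e-09
  L_3 = [(1/(1.8·√(2π)))·exp(−(9.4−18.5)²/(2·1.8²)) = 0.221635·exp(-12.77932) = 6.24668e-07] × [0.066099] = 4.12899e-08
Unnormalised posteriors:
  π_1·L_1 = 0.60 × 3.76269e-07 = 2.25762e-07
  π_2·L_2 = 0.18 × 4.00028e-09 = 7.2005e-10
  π_3·L_3 = 0.22 × 4.12899e-08 = 9.08378e-09
Marginal: 2.25762e-07 + 7.2005e-10 + 9.08378e-09 = 2.35566e-07
P(Setting 1 | x₁, x₂) = 2.25762e-07 / 2.35566e-07 ≈ 0.9584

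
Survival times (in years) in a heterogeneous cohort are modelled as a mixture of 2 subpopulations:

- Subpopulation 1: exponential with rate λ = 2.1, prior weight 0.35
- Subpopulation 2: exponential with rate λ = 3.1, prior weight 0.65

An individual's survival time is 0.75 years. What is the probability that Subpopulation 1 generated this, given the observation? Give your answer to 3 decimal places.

Apply Bayes' rule: the posterior for each component is proportional to its prior times its likelihood at x.
Component likelihoods at x = 0.75 years:
  f_1 = 0.434716
  f_2 = 0.303129
Multiply by the mixture weights:
  P(Z=1)·f_1 = 0.35 × 0.434716 = 0.152151
  P(Z=2)·f_2 = 0.65 × 0.303129 = 0.197034
Evidence: 0.152151 + 0.197034 = 0.349184
So the posterior for Subpopulation 1 is 0.152151 / 0.349184 ≈ 0.436.

0.436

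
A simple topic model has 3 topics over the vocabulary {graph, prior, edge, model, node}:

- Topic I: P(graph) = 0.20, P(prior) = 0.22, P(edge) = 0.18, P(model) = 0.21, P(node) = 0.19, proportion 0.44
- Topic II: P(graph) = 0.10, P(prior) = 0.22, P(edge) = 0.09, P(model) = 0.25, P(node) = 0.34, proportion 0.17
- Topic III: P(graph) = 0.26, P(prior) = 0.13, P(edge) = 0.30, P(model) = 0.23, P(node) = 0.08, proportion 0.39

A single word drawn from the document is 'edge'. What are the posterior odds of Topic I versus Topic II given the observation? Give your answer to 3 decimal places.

5.176

The posterior odds equal the prior odds times the likelihood ratio: (P(Z=i)/P(Z=j))·(f_i(x)/f_j(x)).
Component likelihoods at x = 'edge':
  f_I = P(edge | comp) = 0.18
  f_II = P(edge | comp) = 0.09
  f_III = P(edge | comp) = 0.30
Odds = (0.44/0.17) × (0.18/0.09) = 2.58824 × 2 ≈ 5.176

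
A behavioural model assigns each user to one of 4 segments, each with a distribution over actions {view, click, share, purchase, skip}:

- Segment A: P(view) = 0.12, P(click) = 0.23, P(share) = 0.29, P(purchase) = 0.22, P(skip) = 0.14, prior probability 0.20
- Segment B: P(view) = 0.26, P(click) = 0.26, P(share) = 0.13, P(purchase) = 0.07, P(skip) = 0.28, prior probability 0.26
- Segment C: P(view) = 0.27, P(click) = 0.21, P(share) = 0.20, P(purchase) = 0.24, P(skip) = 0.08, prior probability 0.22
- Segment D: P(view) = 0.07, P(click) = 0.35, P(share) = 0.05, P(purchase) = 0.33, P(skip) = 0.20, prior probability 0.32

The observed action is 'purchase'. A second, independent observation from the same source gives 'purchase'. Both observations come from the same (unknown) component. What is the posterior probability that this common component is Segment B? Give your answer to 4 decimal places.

0.0218

P(component k | x) = w_k·f_k(x) / marginal(x), where marginal(x) = Σ_j w_j·f_j(x).
Since both observations come from the same component, the likelihood for component k is f_k(x₁)·f_k(x₂).
  p_A = [P(purchase | comp) = 0.22] × [0.22] = 0.0484
  p_B = [P(purchase | comp) = 0.07] × [0.07] = 0.0049
  p_C = [P(purchase | comp) = 0.24] × [0.24] = 0.0576
  p_D = [P(purchase | comp) = 0.33] × [0.33] = 0.1089
Multiply by the mixture weights:
  w_A·p_A = 0.20 × 0.0484 = 0.00968
  w_B·p_B = 0.26 × 0.0049 = 0.001274
  w_C·p_C = 0.22 × 0.0576 = 0.012672
  w_D·p_D = 0.32 × 0.1089 = 0.034848
Marginal: 0.00968 + 0.001274 + 0.012672 + 0.034848 = 0.058474
Responsibility of Segment B: 0.001274 / 0.058474 ≈ 0.0218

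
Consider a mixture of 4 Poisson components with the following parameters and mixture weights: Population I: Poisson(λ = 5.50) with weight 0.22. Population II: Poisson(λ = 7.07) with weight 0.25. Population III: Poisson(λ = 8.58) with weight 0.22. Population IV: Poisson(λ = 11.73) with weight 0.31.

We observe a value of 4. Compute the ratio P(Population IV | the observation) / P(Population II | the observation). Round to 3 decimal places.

0.089

Posterior odds = (w_i f_i(x)) / (w_j f_j(x)); the normalising sum cancels.
Component likelihoods at x = 4:
  L_I = 0.155819
  L_II = 0.0885125
  L_III = 0.0424122
  L_IV = 0.00634902
0.0019682 / 0.0221281 ≈ 0.089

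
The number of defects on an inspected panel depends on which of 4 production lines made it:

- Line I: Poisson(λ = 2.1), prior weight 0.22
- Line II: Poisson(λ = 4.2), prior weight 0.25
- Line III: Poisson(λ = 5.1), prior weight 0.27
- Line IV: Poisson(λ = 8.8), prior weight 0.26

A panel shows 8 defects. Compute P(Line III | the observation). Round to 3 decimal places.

By Bayes' theorem, P(k | x) = P(Z=k) f_k(x) / Σ_j P(Z=j) f_j(x).
Evaluate each component's likelihood at the observed value:
  L_I = 0.00114872
  L_II = 0.0360111
  L_III = 0.0692052
  L_IV = 0.134446
Multiply by the mixture weights:
  P(Z=I)·L_I = 0.22 × 0.00114872 = 0.000252719
  P(Z=II)·L_II = 0.25 × 0.0360111 = 0.00900279
  P(Z=III)·L_III = 0.27 × 0.0692052 = 0.0186854
  P(Z=IV)·L_IV = 0.26 × 0.134446 = 0.0349561
Evidence: 0.000252719 + 0.00900279 + 0.0186854 + 0.0349561 = 0.062897
P(Line III | 8 defects) ≈ 0.297

0.297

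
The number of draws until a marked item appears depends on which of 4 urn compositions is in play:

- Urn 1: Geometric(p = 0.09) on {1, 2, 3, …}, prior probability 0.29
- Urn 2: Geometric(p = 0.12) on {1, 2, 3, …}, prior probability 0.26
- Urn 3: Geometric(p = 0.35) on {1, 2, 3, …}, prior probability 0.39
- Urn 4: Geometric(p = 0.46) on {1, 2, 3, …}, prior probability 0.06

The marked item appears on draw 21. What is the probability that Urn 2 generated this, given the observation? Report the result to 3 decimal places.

0.378

By Bayes' theorem, P(k | x) = π_k f_k(x) / Σ_j π_j f_j(x).
Evaluate each component's likelihood at the observed value:
  p_1 = 0.09·(1−0.09)^20 = 0.09·0.151645 = 0.013648
  p_2 = 0.12·(1−0.12)^20 = 0.12·0.0775628 = 0.00930754
  p_3 = 0.35·(1−0.35)^20 = 0.35·0.000181245 = 6.34359e-05
  p_4 = 0.46·(1−0.46)^20 = 0.46·4.44504e-06 = 2.04472e-06
Unnormalised posteriors:
  π_1·p_1 = 0.29 × 0.013648 = 0.00395793
  π_2·p_2 = 0.26 × 0.00930754 = 0.00241996
  π_3·p_3 = 0.39 × 6.34359e-05 = 2.474e-05
  π_4·p_4 = 0.06 × 2.04472e-06 = 1.22683e-07
Normaliser: 0.00395793 + 0.00241996 + 2.474e-05 + 1.22683e-07 = 0.00640275
So the posterior for Urn 2 is 0.00241996 / 0.00640275 ≈ 0.378.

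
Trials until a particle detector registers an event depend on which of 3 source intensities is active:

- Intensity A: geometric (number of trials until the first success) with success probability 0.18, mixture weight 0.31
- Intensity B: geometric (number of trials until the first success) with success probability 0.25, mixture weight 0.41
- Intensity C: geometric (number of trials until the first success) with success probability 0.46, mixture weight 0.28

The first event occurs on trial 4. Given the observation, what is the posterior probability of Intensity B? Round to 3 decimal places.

By Bayes' theorem, P(k | x) = w_k f_k(x) / Σ_j w_j f_j(x).
Geometric probabilities:
  L_A = 0.18·(1−0.18)^3 = 0.18·0.551368 = 0.0992462
  L_B = 0.25·(1−0.25)^3 = 0.25·0.421875 = 0.105469
  L_C = 0.46·(1−0.46)^3 = 0.46·0.157464 = 0.0724334
Unnormalised posteriors:
  w_A·L_A = 0.31 × 0.0992462 = 0.0307663
  w_B·L_B = 0.41 × 0.105469 = 0.0432422
  w_C·L_C = 0.28 × 0.0724334 = 0.0202814
Evidence: 0.0307663 + 0.0432422 + 0.0202814 = 0.0942899
P(Intensity B | x) ≈ 0.459

0.459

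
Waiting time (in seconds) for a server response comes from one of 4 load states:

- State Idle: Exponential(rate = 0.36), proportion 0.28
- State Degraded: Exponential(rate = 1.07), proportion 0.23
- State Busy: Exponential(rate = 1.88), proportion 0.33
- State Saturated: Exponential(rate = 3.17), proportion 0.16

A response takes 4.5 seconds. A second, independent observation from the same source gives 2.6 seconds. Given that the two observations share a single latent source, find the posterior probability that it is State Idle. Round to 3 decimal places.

0.955

P(component k | x) = π_k·f_k(x) / marginal(x), where marginal(x) = Σ_j π_j·f_j(x).
Since both observations come from the same component, the likelihood for component k is f_k(x₁)·f_k(x₂).
  f_Idle = [0.0712435] × [0.14119] = 0.0100588
  f_Degraded = [0.00867473] × [0.0662486] = 0.000574688
  f_Busy = [0.000398131] × [0.0141686] = 5.64096e-06
  f_Saturated = [2.02231e-06] × [0.000834842] = 1.68831e-09
Unnormalised posteriors:
  π_Idle·f_Idle = 0.28 × 0.0100588 = 0.00281648
  π_Degraded·f_Degraded = 0.23 × 0.000574688 = 0.000132178
  π_Busy·f_Busy = 0.33 × 5.64096e-06 = 1.86152e-06
  π_Saturated·f_Saturated = 0.16 × 1.68831e-09 = 2.7013e-10
Evidence: 0.00281648 + 0.000132178 + 1.86152e-06 + 2.7013e-10 = 0.00295052
So the posterior for State Idle is 0.00281648 / 0.00295052 ≈ 0.955.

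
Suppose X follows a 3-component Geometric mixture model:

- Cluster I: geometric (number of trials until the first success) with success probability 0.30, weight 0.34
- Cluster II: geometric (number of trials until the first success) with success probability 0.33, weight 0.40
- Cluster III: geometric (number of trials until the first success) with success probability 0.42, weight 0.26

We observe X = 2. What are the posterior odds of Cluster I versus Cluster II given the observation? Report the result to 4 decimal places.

The posterior odds equal the prior odds times the likelihood ratio: (π_i/π_j)·(f_i(x)/f_j(x)).
Geometric probabilities:
  f_I = 0.21
  f_II = 0.2211
  f_III = 0.2436
Posterior odds = (π_I·f_I) / (π_II·f_II) = (0.34·0.21) / (0.40·0.2211) = 0.0714 / 0.08844 ≈ 0.8073

0.8073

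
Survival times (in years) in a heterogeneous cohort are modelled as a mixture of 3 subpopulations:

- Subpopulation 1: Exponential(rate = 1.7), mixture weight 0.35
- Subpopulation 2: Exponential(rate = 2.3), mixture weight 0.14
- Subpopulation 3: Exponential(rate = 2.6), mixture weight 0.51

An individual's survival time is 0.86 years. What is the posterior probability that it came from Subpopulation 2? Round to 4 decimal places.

Apply Bayes' rule: the posterior for each component is proportional to its prior times its likelihood at x.
Evaluate each component's likelihood at the observed value:
  p_1 = 0.394013
  p_2 = 0.318195
  p_3 = 0.277901
Prior × likelihood for each component:
  P(Z=1)·p_1 = 0.35 × 0.394013 = 0.137904
  P(Z=2)·p_2 = 0.14 × 0.318195 = 0.0445473
  P(Z=3)·p_3 = 0.51 × 0.277901 = 0.14173
Marginal: 0.137904 + 0.0445473 + 0.14173 = 0.324182
Responsibility of Subpopulation 2: 0.0445473 / 0.324182 ≈ 0.1374

0.1374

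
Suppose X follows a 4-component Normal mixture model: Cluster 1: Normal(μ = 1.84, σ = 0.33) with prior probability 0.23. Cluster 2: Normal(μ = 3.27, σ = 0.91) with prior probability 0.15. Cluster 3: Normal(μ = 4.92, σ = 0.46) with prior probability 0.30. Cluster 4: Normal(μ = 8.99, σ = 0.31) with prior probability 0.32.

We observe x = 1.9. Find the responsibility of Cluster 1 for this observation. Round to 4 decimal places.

Apply Bayes' rule: the posterior for each component is proportional to its prior times its likelihood at x.
Normal densities:
  p_1 = (1/(0.33·√(2π)))·exp(−(1.9−1.84)²/(2·0.33²)) = 1.208916·exp(-0.01653) = 1.1891
  p_2 = (1/(0.91·√(2π)))·exp(−(1.9−3.27)²/(2·0.91²)) = 0.438398·exp(-1.13326) = 0.141157
  p_3 = (1/(0.46·√(2π)))·exp(−(1.9−4.92)²/(2·0.46²)) = 0.867266·exp(-21.55104) = 3.79013e-10
  p_4 = (1/(0.31·√(2π)))·exp(−(1.9−8.99)²/(2·0.31²)) = 1.286911·exp(-261.54058) = 3.34131e-114
Multiply by the mixture weights:
  π_1·p_1 = 0.23 × 1.1891 = 0.273493
  π_2·p_2 = 0.15 × 0.141157 = 0.0211735
  π_3·p_3 = 0.30 × 3.79013e-10 = 1.13704e-10
  π_4·p_4 = 0.32 × 3.34131e-114 = 1.06922e-114
Evidence: 0.273493 + 0.0211735 + 1.13704e-10 + 1.06922e-114 = 0.294666
P(Cluster 1 | data) ≈ 0.9281

0.9281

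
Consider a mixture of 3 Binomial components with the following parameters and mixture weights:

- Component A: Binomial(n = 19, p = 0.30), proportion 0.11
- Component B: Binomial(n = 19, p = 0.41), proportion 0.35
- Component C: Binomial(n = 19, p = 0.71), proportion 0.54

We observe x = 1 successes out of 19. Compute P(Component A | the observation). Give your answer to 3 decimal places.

By Bayes' theorem, P(k | x) = π_k f_k(x) / Σ_j π_j f_j(x).
Evaluate each component's likelihood at the observed value:
  p_A = 0.00928196
  p_B = 0.00058462
  p_C = 2.83907e-09
Unnormalised posteriors:
  π_A·p_A = 0.11 × 0.00928196 = 0.00102102
  π_B·p_B = 0.35 × 0.00058462 = 0.000204617
  π_C·p_C = 0.54 × 2.83907e-09 = 1.5331e-09
Evidence: 0.00102102 + 0.000204617 + 1.5331e-09 = 0.00122563
So the posterior for Component A is 0.00102102 / 0.00122563 ≈ 0.833.

0.833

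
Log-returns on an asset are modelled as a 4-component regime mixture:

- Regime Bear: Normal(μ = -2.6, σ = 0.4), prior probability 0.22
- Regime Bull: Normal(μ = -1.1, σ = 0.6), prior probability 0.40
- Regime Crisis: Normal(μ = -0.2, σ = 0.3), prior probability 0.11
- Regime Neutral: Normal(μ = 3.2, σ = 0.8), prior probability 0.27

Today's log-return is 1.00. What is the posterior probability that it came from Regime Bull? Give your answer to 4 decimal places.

0.1572

The responsibility of component k is P(Z=k) f_k(x) divided by Σ_j P(Z=j) f_j(x).
Normal densities:
  p_Bear = (1/(0.4·√(2π)))·exp(−(1.00−-2.6)²/(2·0.4²)) = 0.997356·exp(-40.50000) = 2.56994e-18
  p_Bull = (1/(0.6·√(2π)))·exp(−(1.00−-1.1)²/(2·0.6²)) = 0.664904·exp(-6.12500) = 0.00145447
  p_Crisis = (1/(0.3·√(2π)))·exp(−(1.00−-0.2)²/(2·0.3²)) = 1.329808·exp(-8.00000) = 0.000446101
  p_Neutral = (1/(0.8·√(2π)))·exp(−(1.00−3.2)²/(2·0.8²)) = 0.498678·exp(-3.78125) = 0.011367
Unnormalised posteriors:
  P(Z=Bear)·p_Bear = 0.22 × 2.56994e-18 = 5.65388e-19
  P(Z=Bull)·p_Bull = 0.40 × 0.00145447 = 0.000581788
  P(Z=Crisis)·p_Crisis = 0.11 × 0.000446101 = 4.90711e-05
  P(Z=Neutral)·p_Neutral = 0.27 × 0.011367 = 0.00306908
Marginal: 5.65388e-19 + 0.000581788 + 4.90711e-05 + 0.00306908 = 0.00369994
Responsibility of Regime Bull: 0.000581788 / 0.00369994 ≈ 0.1572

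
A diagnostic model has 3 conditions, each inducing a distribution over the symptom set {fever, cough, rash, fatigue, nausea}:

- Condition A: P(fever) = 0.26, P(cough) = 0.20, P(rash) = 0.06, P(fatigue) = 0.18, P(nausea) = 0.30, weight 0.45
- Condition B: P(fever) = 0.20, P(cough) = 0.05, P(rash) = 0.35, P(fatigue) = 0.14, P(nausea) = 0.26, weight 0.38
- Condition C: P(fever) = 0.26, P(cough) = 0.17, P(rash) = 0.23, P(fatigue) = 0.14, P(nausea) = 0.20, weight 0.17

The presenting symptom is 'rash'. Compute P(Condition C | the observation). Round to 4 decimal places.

Posterior ∝ prior × likelihood, so P(k | x) ∝ P(Z=k) f_k(x); normalise over all components.
Categorical probabilities:
  L_A = 0.06
  L_B = 0.35
  L_C = 0.23
Multiply by the mixture weights:
  P(Z=A)·L_A = 0.45 × 0.06 = 0.027
  P(Z=B)·L_B = 0.38 × 0.35 = 0.133
  P(Z=C)·L_C = 0.17 × 0.23 = 0.0391
Evidence: 0.027 + 0.133 + 0.0391 = 0.1991
P(Condition C | the observation) ≈ 0.1964

0.1964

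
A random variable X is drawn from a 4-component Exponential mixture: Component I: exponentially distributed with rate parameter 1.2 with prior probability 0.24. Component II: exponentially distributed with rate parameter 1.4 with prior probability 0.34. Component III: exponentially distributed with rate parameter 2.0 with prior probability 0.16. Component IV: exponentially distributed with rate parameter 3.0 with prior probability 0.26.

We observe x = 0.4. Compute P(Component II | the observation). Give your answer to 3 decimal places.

By Bayes' theorem, P(k | x) = π_k f_k(x) / Σ_j π_j f_j(x).
Component likelihoods at x = 0.4:
  p_I = 0.74254
  p_II = 0.799693
  p_III = 0.898658
  p_IV = 0.903583
Unnormalised posteriors:
  π_I·p_I = 0.24 × 0.74254 = 0.17821
  π_II·p_II = 0.34 × 0.799693 = 0.271896
  π_III·p_III = 0.16 × 0.898658 = 0.143785
  π_IV·p_IV = 0.26 × 0.903583 = 0.234931
Marginal: 0.17821 + 0.271896 + 0.143785 + 0.234931 = 0.828822
So the posterior for Component II is 0.271896 / 0.828822 ≈ 0.328.

0.328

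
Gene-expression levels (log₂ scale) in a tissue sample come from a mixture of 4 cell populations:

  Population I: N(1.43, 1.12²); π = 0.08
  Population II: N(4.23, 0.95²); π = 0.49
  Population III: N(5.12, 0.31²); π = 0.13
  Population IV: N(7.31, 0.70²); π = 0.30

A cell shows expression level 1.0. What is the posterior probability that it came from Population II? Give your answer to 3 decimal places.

0.023

P(component k | x) = w_k·f_k(x) / marginal(x), where marginal(x) = Σ_j w_j·f_j(x).
Component likelihoods at x = 1.0:
  p_I = (1/(1.12·√(2π)))·exp(−(1.0−1.43)²/(2·1.12²)) = 0.356198·exp(-0.07370) = 0.33089
  p_II = (1/(0.95·√(2π)))·exp(−(1.0−4.23)²/(2·0.95²)) = 0.419939·exp(-5.78000) = 0.00129707
  p_III = (1/(0.31·√(2π)))·exp(−(1.0−5.12)²/(2·0.31²)) = 1.286911·exp(-88.31634) = 5.67872e-39
  p_IV = (1/(0.70·√(2π)))·exp(−(1.0−7.31)²/(2·0.70²)) = 0.569918·exp(-40.62867) = 1.29123e-18
Unnormalised posteriors:
  w_I·p_I = 0.08 × 0.33089 = 0.0264712
  w_II·p_II = 0.49 × 0.00129707 = 0.000635566
  w_III·p_III = 0.13 × 5.67872e-39 = 7.38234e-40
  w_IV·p_IV = 0.30 × 1.29123e-18 = 3.87369e-19
Marginal: 0.0264712 + 0.000635566 + 7.38234e-40 + 3.87369e-19 = 0.0271068
P(Population II | 1.0) = 0.000635566 / 0.0271068 ≈ 0.023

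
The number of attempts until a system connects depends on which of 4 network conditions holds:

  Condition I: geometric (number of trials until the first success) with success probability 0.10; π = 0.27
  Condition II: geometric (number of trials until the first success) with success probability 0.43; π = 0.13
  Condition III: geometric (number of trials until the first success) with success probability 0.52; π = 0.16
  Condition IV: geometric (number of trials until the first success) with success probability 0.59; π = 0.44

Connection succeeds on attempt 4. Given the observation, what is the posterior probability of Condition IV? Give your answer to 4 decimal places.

0.3132

P(component k | x) = w_k·f_k(x) / marginal(x), where marginal(x) = Σ_j w_j·f_j(x).
Component likelihoods at x = 4:
  p_I = 0.10·(1−0.10)^3 = 0.10·0.729 = 0.0729
  p_II = 0.43·(1−0.43)^3 = 0.43·0.185193 = 0.079633
  p_III = 0.52·(1−0.52)^3 = 0.52·0.110592 = 0.0575078
  p_IV = 0.59·(1−0.59)^3 = 0.59·0.068921 = 0.0406634
Prior × likelihood for each component:
  w_I·p_I = 0.27 × 0.0729 = 0.019683
  w_II·p_II = 0.13 × 0.079633 = 0.0103523
  w_III·p_III = 0.16 × 0.0575078 = 0.00920125
  w_IV·p_IV = 0.44 × 0.0406634 = 0.0178919
Denominator: 0.019683 + 0.0103523 + 0.00920125 + 0.0178919 = 0.0571284
So the posterior for Condition IV is 0.0178919 / 0.0571284 ≈ 0.3132.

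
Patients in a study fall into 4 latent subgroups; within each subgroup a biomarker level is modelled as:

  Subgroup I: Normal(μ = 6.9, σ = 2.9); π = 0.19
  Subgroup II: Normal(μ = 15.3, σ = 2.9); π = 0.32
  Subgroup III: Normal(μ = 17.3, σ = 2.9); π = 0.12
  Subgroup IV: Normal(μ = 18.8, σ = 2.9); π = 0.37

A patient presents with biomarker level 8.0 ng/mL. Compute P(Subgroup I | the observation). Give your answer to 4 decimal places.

The responsibility of component k is P(Z=k) f_k(x) divided by Σ_j P(Z=j) f_j(x).
Evaluate each component's likelihood at the observed value:
  p_I = (1/(2.9·√(2π)))·exp(−(8.0−6.9)²/(2·2.9²)) = 0.137566·exp(-0.07194) = 0.128018
  p_II = (1/(2.9·√(2π)))·exp(−(8.0−15.3)²/(2·2.9²)) = 0.137566·exp(-3.16825) = 0.00578839
  p_III = (1/(2.9·√(2π)))·exp(−(8.0−17.3)²/(2·2.9²)) = 0.137566·exp(-5.14209) = 0.000804136
  p_IV = (1/(2.9·√(2π)))·exp(−(8.0−18.8)²/(2·2.9²)) = 0.137566·exp(-6.93460) = 0.000133922
Prior × likelihood for each component:
  P(Z=I)·p_I = 0.19 × 0.128018 = 0.0243233
  P(Z=II)·p_II = 0.32 × 0.00578839 = 0.00185228
  P(Z=III)·p_III = 0.12 × 0.000804136 = 9.64963e-05
  P(Z=IV)·p_IV = 0.37 × 0.000133922 = 4.95512e-05
Normaliser: 0.0243233 + 0.00185228 + 9.64963e-05 + 4.95512e-05 = 0.0263217
P(Subgroup I | x) ≈ 0.9241

0.9241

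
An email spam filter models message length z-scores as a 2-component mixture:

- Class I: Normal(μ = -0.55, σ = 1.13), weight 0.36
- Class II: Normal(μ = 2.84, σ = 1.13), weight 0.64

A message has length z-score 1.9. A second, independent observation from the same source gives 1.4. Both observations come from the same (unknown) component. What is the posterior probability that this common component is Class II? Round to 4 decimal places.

By Bayes' theorem, P(k | x) = π_k f_k(x) / Σ_j π_j f_j(x).
Since both observations come from the same component, the likelihood for component k is f_k(x₁)·f_k(x₂).
  f_I = [(1/(1.13·√(2π)))·exp(−(1.9−-0.55)²/(2·1.13²)) = 0.353046·exp(-2.35042) = 0.0336556] × [0.07965] = 0.00268067
  f_II = [(1/(1.13·√(2π)))·exp(−(1.9−2.84)²/(2·1.13²)) = 0.353046·exp(-0.34599) = 0.249786] × [0.156747] = 0.0391532
Prior × likelihood for each component:
  π_I·f_I = 0.36 × 0.00268067 = 0.000965041
  π_II·f_II = 0.64 × 0.0391532 = 0.0250581
Normaliser: 0.000965041 + 0.0250581 = 0.0260231
So the posterior for Class II is 0.0250581 / 0.0260231 ≈ 0.9629.

0.9629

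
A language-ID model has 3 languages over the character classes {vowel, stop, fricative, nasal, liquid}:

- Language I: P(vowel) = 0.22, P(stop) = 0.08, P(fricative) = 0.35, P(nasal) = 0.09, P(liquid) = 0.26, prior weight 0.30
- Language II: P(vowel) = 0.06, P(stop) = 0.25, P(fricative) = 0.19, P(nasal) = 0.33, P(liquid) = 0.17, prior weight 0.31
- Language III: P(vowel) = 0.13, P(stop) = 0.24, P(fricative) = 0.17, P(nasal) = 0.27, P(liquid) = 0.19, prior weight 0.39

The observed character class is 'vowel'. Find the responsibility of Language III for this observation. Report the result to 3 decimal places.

Posterior ∝ prior × likelihood, so P(k | x) ∝ w_k f_k(x); normalise over all components.
Component likelihoods at x = 'vowel':
  p_I = 0.22
  p_II = 0.06
  p_III = 0.13
Prior × likelihood for each component:
  w_I·p_I = 0.30 × 0.22 = 0.066
  w_II·p_II = 0.31 × 0.06 = 0.0186
  w_III·p_III = 0.39 × 0.13 = 0.0507
Sum: 0.066 + 0.0186 + 0.0507 = 0.1353
So the posterior for Language III is 0.0507 / 0.1353 ≈ 0.375.

0.375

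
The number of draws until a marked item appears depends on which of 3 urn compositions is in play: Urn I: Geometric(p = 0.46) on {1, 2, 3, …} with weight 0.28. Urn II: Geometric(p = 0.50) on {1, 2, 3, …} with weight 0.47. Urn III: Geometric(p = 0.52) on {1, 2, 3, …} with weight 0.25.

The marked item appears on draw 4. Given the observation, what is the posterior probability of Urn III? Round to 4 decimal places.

P(component k | x) = π_k·f_k(x) / marginal(x), where marginal(x) = Σ_j π_j·f_j(x).
Component likelihoods at x = 4:
  f_I = 0.46·(1−0.46)^3 = 0.46·0.157464 = 0.0724334
  f_II = 0.50·(1−0.50)^3 = 0.50·0.125 = 0.0625
  f_III = 0.52·(1−0.52)^3 = 0.52·0.110592 = 0.0575078
Prior × likelihood for each component:
  π_I·f_I = 0.28 × 0.0724334 = 0.0202814
  π_II·f_II = 0.47 × 0.0625 = 0.029375
  π_III·f_III = 0.25 × 0.0575078 = 0.014377
Normaliser: 0.0202814 + 0.029375 + 0.014377 = 0.0640333
Responsibility of Urn III: 0.014377 / 0.0640333 ≈ 0.2245

0.2245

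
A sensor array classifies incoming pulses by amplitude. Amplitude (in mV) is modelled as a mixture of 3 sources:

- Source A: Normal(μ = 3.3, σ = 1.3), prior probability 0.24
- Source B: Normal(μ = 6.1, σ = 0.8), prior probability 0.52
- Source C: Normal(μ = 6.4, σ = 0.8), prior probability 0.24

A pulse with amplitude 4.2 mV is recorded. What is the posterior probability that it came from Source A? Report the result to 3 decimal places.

0.761

The responsibility of component k is π_k f_k(x) divided by Σ_j π_j f_j(x).
Evaluate each component's likelihood at the observed value:
  L_A = (1/(1.3·√(2π)))·exp(−(4.2−3.3)²/(2·1.3²)) = 0.306879·exp(-0.23964) = 0.241485
  L_B = (1/(0.8·√(2π)))·exp(−(4.2−6.1)²/(2·0.8²)) = 0.498678·exp(-2.82031) = 0.0297149
  L_C = (1/(0.8·√(2π)))·exp(−(4.2−6.4)²/(2·0.8²)) = 0.498678·exp(-3.78125) = 0.011367
Multiply by the mixture weights:
  π_A·L_A = 0.24 × 0.241485 = 0.0579564
  π_B·L_B = 0.52 × 0.0297149 = 0.0154517
  π_C·L_C = 0.24 × 0.011367 = 0.00272807
Evidence: 0.0579564 + 0.0154517 + 0.00272807 = 0.0761362
P(Source A | x) ≈ 0.761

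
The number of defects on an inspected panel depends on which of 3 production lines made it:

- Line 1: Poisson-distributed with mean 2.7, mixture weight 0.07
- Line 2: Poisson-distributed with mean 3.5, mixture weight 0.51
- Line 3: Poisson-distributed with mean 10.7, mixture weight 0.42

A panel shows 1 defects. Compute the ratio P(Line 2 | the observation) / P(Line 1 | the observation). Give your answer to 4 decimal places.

4.2437

The posterior odds equal the prior odds times the likelihood ratio: (π_i/π_j)·(f_i(x)/f_j(x)).
Evaluate each component's likelihood at the observed value:
  p_1 = e^(−2.7)·2.7^1/1! = 0.181455
  p_2 = e^(−3.5)·3.5^1/1! = 0.105691
  p_3 = e^(−10.7)·10.7^1/1! = 0.000241231
0.0539023 / 0.0127018 ≈ 4.2437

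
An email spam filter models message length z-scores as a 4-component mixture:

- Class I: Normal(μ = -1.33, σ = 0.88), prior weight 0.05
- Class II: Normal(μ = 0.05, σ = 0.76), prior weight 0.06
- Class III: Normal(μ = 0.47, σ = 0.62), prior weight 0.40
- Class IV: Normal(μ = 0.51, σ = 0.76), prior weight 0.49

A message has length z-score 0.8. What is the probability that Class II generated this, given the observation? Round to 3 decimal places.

The responsibility of component k is π_k f_k(x) divided by Σ_j π_j f_j(x).
Evaluate each component's likelihood at the observed value:
  p_I = 0.0242241
  p_II = 0.322572
  p_III = 0.558471
  p_IV = 0.488067
Weight by the priors:
  π_I·p_I = 0.05 × 0.0242241 = 0.00121121
  π_II·p_II = 0.06 × 0.322572 = 0.0193543
  π_III·p_III = 0.40 × 0.558471 = 0.223389
  π_IV·p_IV = 0.49 × 0.488067 = 0.239153
Evidence: 0.00121121 + 0.0193543 + 0.223389 + 0.239153 = 0.483107
P(Class II | the observation) ≈ 0.040

0.040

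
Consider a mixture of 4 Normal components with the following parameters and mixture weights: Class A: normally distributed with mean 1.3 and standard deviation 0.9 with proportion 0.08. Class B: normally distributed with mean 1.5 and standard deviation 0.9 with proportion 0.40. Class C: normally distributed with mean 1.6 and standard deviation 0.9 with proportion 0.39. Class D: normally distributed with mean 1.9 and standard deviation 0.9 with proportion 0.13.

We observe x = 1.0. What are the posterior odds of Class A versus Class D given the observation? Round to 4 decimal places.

Posterior odds = (w_i f_i(x)) / (w_j f_j(x)); the normalising sum cancels.
Normal densities:
  p_A = (1/(0.9·√(2π)))·exp(−(1.0−1.3)²/(2·0.9²)) = 0.443269·exp(-0.05556) = 0.419315
  p_B = (1/(0.9·√(2π)))·exp(−(1.0−1.5)²/(2·0.9²)) = 0.443269·exp(-0.15432) = 0.37988
  p_C = (1/(0.9·√(2π)))·exp(−(1.0−1.6)²/(2·0.9²)) = 0.443269·exp(-0.22222) = 0.354942
  p_D = (1/(0.9·√(2π)))·exp(−(1.0−1.9)²/(2·0.9²)) = 0.443269·exp(-0.50000) = 0.268856
Odds = (0.08/0.13) × (0.419315/0.268856) = 0.615385 × 1.55962 ≈ 0.9598

0.9598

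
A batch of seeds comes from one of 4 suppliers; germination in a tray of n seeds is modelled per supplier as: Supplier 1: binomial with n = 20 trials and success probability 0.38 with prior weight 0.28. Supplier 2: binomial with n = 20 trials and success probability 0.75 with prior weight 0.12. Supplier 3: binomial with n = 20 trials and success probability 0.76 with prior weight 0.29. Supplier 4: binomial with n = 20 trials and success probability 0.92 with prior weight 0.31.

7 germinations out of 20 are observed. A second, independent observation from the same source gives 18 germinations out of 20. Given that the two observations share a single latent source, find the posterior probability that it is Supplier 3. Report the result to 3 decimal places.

The responsibility of component k is π_k f_k(x) divided by Σ_j π_j f_j(x).
Since both observations come from the same component, the likelihood for component k is f_k(x₁)·f_k(x₂).
  f_1 = [C(20,7)·0.38^7·0.62^13 = 77520·0.00114416·0.00200029 = 0.177415] × [1.99362e-06] = 3.53698e-07
  f_2 = [C(20,7)·0.75^7·0.25^13 = 77520·0.133484·1.49012e-08 = 0.000154192] × [0.0669478] = 1.03228e-05
  f_3 = [C(20,7)·0.76^7·0.24^13 = 77520·0.146452·8.76488e-09 = 9.95073e-05] × [0.0783106] = 7.79248e-06
  f_4 = [C(20,7)·0.92^7·0.08^13 = 77520·0.557847·5.49756e-15 = 2.37738e-10] × [0.271091] = 6.44485e-11
Prior × likelihood for each component:
  π_1·f_1 = 0.28 × 3.53698e-07 = 9.90354e-08
  π_2·f_2 = 0.12 × 1.03228e-05 = 1.23874e-06
  π_3·f_3 = 0.29 × 7.79248e-06 = 2.25982e-06
  π_4·f_4 = 0.31 × 6.44485e-11 = 1.9979e-11
Normaliser: 9.90354e-08 + 1.23874e-06 + 2.25982e-06 + 1.9979e-11 = 3.59762e-06
P(Supplier 3 | x) ≈ 0.628

0.628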